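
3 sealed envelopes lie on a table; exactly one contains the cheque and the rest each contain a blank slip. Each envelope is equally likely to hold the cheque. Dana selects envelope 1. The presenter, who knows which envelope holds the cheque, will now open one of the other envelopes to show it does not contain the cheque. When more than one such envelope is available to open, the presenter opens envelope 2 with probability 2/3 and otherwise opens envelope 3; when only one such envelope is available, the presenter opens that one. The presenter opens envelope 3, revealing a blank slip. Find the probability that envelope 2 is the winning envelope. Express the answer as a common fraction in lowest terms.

Apply Bayes' rule, conditioning on where the cheque actually is.
If it is in envelope 1 (prior 1/3): envelope 2 is available but not opened, probability 1/3; weight (1/3)·(1/3) = 1/9.
If it is in envelope 2 (prior 1/3): only envelope 3 is available, probability 1; weight (1/3)·1 = 1/3.
If it is in envelope 3 (prior 1/3): the presenter opened envelope 3, so this case is ruled out; weight (1/3)·0 = 0.
The weights sum to 4/9.
So P(the cheque in envelope 2 | the presenter opened envelope 3) = (1/3) / (4/9) = 3/4.

3/4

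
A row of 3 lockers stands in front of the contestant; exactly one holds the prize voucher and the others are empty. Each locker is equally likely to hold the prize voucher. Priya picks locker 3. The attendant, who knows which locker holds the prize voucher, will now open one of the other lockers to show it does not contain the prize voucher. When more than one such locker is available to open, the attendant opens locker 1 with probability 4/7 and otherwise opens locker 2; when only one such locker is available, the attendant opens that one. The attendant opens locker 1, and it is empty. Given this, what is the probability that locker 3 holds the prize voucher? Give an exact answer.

4/11

Consider each possible location of the prize voucher in turn.
If it is in locker 1 (prior 1/3): the attendant opened locker 1, so this case is ruled out; weight (1/3)·0 = 0.
If it is in locker 2 (prior 1/3): only locker 1 is available, probability 1; weight (1/3)·1 = 1/3.
If it is in locker 3 (prior 1/3): locker 1 is available, opened with probability 4/7; weight (1/3)·(4/7) = 4/21.
The weights sum to 11/21.
So P(the prize voucher in locker 3 | the attendant opened locker 1) = (4/21) / (11/21) = 4/11.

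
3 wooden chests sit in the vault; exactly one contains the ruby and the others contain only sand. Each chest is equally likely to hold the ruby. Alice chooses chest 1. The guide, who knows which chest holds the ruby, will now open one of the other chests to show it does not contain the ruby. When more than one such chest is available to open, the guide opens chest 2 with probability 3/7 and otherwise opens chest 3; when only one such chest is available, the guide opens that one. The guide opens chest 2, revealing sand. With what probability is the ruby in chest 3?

Apply Bayes' rule, conditioning on where the ruby actually is.
If it is in chest 1 (prior 1/3): chest 2 is available, opened with probability 3/7; weight (1/3)·(3/7) = 1/7.
If it is in chest 2 (prior 1/3): the guide opened chest 2, so this case is ruled out; weight (1/3)·0 = 0.
If it is in chest 3 (prior 1/3): only chest 2 is available, probability 1; weight (1/3)·1 = 1/3.
The weights sum to 10/21.
So P(the ruby in chest 3 | the guide opened chest 2) = (1/3) / (10/21) = 7/10.

7/10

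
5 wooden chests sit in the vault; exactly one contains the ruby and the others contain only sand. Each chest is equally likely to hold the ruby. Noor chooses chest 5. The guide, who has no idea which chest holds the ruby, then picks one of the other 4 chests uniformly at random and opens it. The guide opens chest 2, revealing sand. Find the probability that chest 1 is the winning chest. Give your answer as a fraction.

Condition on the true location of the ruby.
If it is in any of chests 1, 3, 4, and 5 (prior 1/5 each): the guide picks chest 2 with probability 1/4 regardless, and it is not the prize; weight (1/5)·(1/4) = 1/20 each.
If it is in chest 2 (prior 1/5): the guide opened chest 2, so this case is ruled out; weight (1/5)·0 = 0.
The weights sum to 1/5.
So P(the ruby in chest 1 | the guide opened chest 2) = (1/20) / (1/5) = 1/4.

1/4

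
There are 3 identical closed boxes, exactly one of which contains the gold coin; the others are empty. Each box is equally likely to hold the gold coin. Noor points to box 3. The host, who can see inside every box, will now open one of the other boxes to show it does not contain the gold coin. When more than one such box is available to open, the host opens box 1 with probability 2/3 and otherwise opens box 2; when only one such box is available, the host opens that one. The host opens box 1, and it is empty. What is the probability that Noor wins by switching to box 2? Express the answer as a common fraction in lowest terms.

Apply Bayes' rule, conditioning on where the gold coin actually is.
If it is in box 1 (prior 1/3): the host opened box 1, so this case is ruled out; weight (1/3)·0 = 0.
If it is in box 2 (prior 1/3): only box 1 is available, probability 1; weight (1/3)·1 = 1/3.
If it is in box 3 (prior 1/3): box 1 is available, opened with probability 2/3; weight (1/3)·(2/3) = 2/9.
The weights sum to 5/9.
So P(the gold coin in box 2 | the host opened box 1) = (1/3) / (5/9) = 3/5.

3/5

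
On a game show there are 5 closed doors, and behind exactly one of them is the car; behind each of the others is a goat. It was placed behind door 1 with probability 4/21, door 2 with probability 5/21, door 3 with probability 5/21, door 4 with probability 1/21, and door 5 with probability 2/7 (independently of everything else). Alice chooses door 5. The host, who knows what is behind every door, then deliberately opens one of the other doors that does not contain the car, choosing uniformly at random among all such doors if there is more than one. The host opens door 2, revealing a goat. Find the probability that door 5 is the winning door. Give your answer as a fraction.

Condition on the true location of the car.
If it is behind door 1 (prior 4/21): the host has 3 equally likely choices, so probability 1/3; weight (4/21)·(1/3) = 4/63.
If it is behind door 2 (prior 5/21): the host opened door 2, so this case is ruled out; weight (5/21)·0 = 0.
If it is behind door 3 (prior 5/21): the host has 3 equally likely choices, so probability 1/3; weight (5/21)·(1/3) = 5/63.
If it is behind door 4 (prior 1/21): the host has 3 equally likely choices, so probability 1/3; weight (1/21)·(1/3) = 1/63.
If it is behind door 5 (prior 2/7): the host has 4 equally likely choices, so probability 1/4; weight (2/7)·(1/4) = 1/14.
The weights sum to 29/126.
So P(the car behind door 5 | the host opened door 2) = (1/14) / (29/126) = 9/29.

9/29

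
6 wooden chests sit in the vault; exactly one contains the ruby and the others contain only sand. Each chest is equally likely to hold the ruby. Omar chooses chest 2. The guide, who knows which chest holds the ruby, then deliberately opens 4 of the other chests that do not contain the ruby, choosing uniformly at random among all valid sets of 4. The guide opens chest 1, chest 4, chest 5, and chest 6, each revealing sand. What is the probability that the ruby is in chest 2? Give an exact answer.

1/6

Condition on the true location of the ruby.
If it is in any of chests 1, 4, 5, and 6 (prior 1/6 each): that chest was opened and seen not to hold the prize — ruled out; weight (1/6)·0 = 0 each.
If it is in chest 2 (prior 1/6): the guide has 5 equally likely choices, so probability 1/5; weight (1/6)·(1/5) = 1/30.
If it is in chest 3 (prior 1/6): the guide has no choice, probability 1; weight (1/6)·1 = 1/6.
The weights sum to 1/5.
So P(the ruby in chest 2 | the guide opened chest 1, chest 4, chest 5, and chest 6) = (1/30) / (1/5) = 1/6.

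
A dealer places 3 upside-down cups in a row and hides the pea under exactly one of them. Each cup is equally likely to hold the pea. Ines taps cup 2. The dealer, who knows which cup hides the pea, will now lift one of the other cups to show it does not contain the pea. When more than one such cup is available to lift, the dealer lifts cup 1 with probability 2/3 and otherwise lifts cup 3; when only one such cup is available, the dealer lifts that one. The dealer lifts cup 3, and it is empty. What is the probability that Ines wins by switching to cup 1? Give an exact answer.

3/4

Apply Bayes' rule, conditioning on where the pea actually is.
If it is under cup 1 (prior 1/3): only cup 3 is available, probability 1; weight (1/3)·1 = 1/3.
If it is under cup 2 (prior 1/3): cup 1 is available but not opened, probability 1/3; weight (1/3)·(1/3) = 1/9.
If it is under cup 3 (prior 1/3): the dealer opened cup 3, so this case is ruled out; weight (1/3)·0 = 0.
The weights sum to 4/9.
So P(the pea under cup 1 | the dealer opened cup 3) = (1/3) / (4/9) = 3/4.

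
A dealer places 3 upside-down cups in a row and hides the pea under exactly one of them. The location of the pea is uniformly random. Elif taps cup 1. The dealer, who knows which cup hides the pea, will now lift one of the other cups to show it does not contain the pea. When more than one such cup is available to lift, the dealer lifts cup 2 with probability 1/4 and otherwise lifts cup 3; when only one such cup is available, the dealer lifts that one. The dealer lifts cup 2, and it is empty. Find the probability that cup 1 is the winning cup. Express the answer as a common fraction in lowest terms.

Apply Bayes' rule, conditioning on where the pea actually is.
If it is under cup 1 (prior 1/3): cup 2 is available, opened with probability 1/4; weight (1/3)·(1/4) = 1/12.
If it is under cup 2 (prior 1/3): the dealer opened cup 2, so this case is ruled out; weight (1/3)·0 = 0.
If it is under cup 3 (prior 1/3): only cup 2 is available, probability 1; weight (1/3)·1 = 1/3.
The weights sum to 5/12.
So P(the pea under cup 1 | the dealer opened cup 2) = (1/12) / (5/12) = 1/5.

1/5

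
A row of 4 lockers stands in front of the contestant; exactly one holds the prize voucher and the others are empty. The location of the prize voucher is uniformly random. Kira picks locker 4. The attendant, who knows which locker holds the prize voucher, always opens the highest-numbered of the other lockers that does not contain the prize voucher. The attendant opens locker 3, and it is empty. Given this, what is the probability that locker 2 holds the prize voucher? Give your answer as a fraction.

Apply Bayes' rule, conditioning on where the prize voucher actually is.
If it is in any of lockers 1, 2, and 4 (prior 1/4 each): locker 3 is the highest-numbered option available, probability 1; weight (1/4)·1 = 1/4 each.
If it is in locker 3 (prior 1/4): the attendant opened locker 3, so this case is ruled out; weight (1/4)·0 = 0.
The weights sum to 3/4.
So P(the prize voucher in locker 2 | the attendant opened locker 3) = (1/4) / (3/4) = 1/3.

1/3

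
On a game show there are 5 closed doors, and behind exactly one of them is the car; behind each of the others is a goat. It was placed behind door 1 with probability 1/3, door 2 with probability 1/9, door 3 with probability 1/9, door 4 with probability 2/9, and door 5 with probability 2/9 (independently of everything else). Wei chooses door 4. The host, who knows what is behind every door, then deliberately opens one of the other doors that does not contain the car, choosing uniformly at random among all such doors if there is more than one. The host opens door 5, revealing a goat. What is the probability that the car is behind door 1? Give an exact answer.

6/13

Consider each possible location of the car in turn.
If it is behind door 1 (prior 1/3): the host has 3 equally likely choices, so probability 1/3; weight (1/3)·(1/3) = 1/9.
If it is behind either of doors 2 and 3 (prior 1/9 each): the host has 3 equally likely choices, so probability 1/3; weight (1/9)·(1/3) = 1/27 each.
If it is behind door 4 (prior 2/9): the host has 4 equally likely choices, so probability 1/4; weight (2/9)·(1/4) = 1/18.
If it is behind door 5 (prior 2/9): the host opened door 5, so this case is ruled out; weight (2/9)·0 = 0.
The weights sum to 13/54.
So P(the car behind door 1 | the host opened door 5) = (1/9) / (13/54) = 6/13.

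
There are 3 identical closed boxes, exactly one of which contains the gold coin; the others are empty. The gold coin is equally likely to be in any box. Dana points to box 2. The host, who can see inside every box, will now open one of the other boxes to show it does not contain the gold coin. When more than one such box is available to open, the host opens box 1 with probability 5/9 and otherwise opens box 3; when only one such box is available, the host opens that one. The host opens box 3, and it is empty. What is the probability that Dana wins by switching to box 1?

Consider each possible location of the gold coin in turn.
If it is in box 1 (prior 1/3): only box 3 is available, probability 1; weight (1/3)·1 = 1/3.
If it is in box 2 (prior 1/3): box 1 is available but not opened, probability 4/9; weight (1/3)·(4/9) = 4/27.
If it is in box 3 (prior 1/3): the host opened box 3, so this case is ruled out; weight (1/3)·0 = 0.
The weights sum to 13/27.
So P(the gold coin in box 1 | the host opened box 3) = (1/3) / (13/27) = 9/13.

9/13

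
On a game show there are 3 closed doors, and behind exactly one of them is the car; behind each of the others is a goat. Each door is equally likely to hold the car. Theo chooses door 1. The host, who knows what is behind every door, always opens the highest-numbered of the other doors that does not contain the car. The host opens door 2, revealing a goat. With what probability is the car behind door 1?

0

Condition on the true location of the car.
If it is behind door 1 (prior 1/3): the host would have opened door 3 instead, probability 0; weight (1/3)·0 = 0.
If it is behind door 2 (prior 1/3): the host opened door 2, so this case is ruled out; weight (1/3)·0 = 0.
If it is behind door 3 (prior 1/3): door 2 is the highest-numbered option available, probability 1; weight (1/3)·1 = 1/3.
The weights sum to 1/3.
So P(the car behind door 1 | the host opened door 2) = 0 / (1/3) = 0.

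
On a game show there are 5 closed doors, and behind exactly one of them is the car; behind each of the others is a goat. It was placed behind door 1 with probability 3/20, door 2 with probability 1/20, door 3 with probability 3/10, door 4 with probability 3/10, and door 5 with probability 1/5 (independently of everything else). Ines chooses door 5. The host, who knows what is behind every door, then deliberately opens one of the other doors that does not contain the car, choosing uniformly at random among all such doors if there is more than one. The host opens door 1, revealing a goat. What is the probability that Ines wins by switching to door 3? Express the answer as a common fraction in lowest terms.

Consider each possible location of the car in turn.
If it is behind door 1 (prior 3/20): the host opened door 1, so this case is ruled out; weight (3/20)·0 = 0.
If it is behind door 2 (prior 1/20): the host has 3 equally likely choices, so probability 1/3; weight (1/20)·(1/3) = 1/60.
If it is behind either of doors 3 and 4 (prior 3/10 each): the host has 3 equally likely choices, so probability 1/3; weight (3/10)·(1/3) = 1/10 each.
If it is behind door 5 (prior 1/5): the host has 4 equally likely choices, so probability 1/4; weight (1/5)·(1/4) = 1/20.
The weights sum to 4/15.
So P(the car behind door 3 | the host opened door 1) = (1/10) / (4/15) = 3/8.

3/8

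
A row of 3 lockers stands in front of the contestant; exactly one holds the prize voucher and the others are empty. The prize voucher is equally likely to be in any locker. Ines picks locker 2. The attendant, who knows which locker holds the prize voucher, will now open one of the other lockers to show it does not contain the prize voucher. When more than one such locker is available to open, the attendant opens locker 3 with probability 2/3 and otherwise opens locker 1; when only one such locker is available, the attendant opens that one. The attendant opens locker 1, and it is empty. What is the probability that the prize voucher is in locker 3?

3/4

Apply Bayes' rule, conditioning on where the prize voucher actually is.
If it is in locker 1 (prior 1/3): the attendant opened locker 1, so this case is ruled out; weight (1/3)·0 = 0.
If it is in locker 2 (prior 1/3): locker 3 is available but not opened, probability 1/3; weight (1/3)·(1/3) = 1/9.
If it is in locker 3 (prior 1/3): only locker 1 is available, probability 1; weight (1/3)·1 = 1/3.
The weights sum to 4/9.
So P(the prize voucher in locker 3 | the attendant opened locker 1) = (1/3) / (4/9) = 3/4.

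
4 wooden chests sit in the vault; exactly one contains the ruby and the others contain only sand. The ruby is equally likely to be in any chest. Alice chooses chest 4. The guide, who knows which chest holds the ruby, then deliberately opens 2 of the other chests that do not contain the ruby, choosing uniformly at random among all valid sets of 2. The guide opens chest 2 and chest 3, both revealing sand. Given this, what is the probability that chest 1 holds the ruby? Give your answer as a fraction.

Consider each possible location of the ruby in turn.
If it is in chest 1 (prior 1/4): the guide has no choice, probability 1; weight (1/4)·1 = 1/4.
If it is in either of chests 2 and 3 (prior 1/4 each): that chest was opened and seen not to hold the prize — ruled out; weight (1/4)·0 = 0 each.
If it is in chest 4 (prior 1/4): the guide has 3 equally likely choices, so probability 1/3; weight (1/4)·(1/3) = 1/12.
The weights sum to 1/3.
So P(the ruby in chest 1 | the guide opened chest 2 and chest 3) = (1/4) / (1/3) = 3/4.

3/4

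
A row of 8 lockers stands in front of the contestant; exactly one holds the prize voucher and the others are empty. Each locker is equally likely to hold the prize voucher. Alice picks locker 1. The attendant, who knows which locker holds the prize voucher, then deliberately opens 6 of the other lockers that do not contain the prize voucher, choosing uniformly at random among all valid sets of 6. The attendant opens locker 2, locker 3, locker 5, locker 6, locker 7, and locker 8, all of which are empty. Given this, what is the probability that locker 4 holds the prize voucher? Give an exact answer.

Consider each possible location of the prize voucher in turn.
If it is in locker 1 (prior 1/8): the attendant has 7 equally likely choices, so probability 1/7; weight (1/8)·(1/7) = 1/56.
If it is in any of lockers 2, 3, 5, 6, 7, and 8 (prior 1/8 each): that locker was opened and seen not to hold the prize — ruled out; weight (1/8)·0 = 0 each.
If it is in locker 4 (prior 1/8): the attendant has no choice, probability 1; weight (1/8)·1 = 1/8.
The weights sum to 1/7.
So P(the prize voucher in locker 4 | the attendant opened locker 2, locker 3, locker 5, locker 6, locker 7, and locker 8) = (1/8) / (1/7) = 7/8.

7/8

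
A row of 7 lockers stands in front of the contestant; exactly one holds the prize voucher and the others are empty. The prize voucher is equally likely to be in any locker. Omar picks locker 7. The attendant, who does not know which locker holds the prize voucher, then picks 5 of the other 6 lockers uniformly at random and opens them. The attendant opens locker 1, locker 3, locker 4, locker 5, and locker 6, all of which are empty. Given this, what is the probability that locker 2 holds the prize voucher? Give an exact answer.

1/2

Condition on the true location of the prize voucher.
If it is in any of lockers 1, 3, 4, 5, and 6 (prior 1/7 each): that locker was opened and seen not to hold the prize — ruled out; weight (1/7)·0 = 0 each.
If it is in either of lockers 2 and 7 (prior 1/7 each): the attendant picks exactly this set with probability 1/6 regardless, and none is the prize; weight (1/7)·(1/6) = 1/42 each.
The weights sum to 1/21.
So P(the prize voucher in locker 2 | the attendant opened locker 1, locker 3, locker 4, locker 5, and locker 6) = (1/42) / (1/21) = 1/2.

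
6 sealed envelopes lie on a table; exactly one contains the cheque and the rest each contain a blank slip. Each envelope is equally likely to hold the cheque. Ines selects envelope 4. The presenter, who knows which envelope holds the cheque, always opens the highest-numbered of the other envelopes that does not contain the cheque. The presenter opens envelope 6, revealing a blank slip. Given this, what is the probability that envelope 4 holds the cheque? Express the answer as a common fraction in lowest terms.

1/5

Condition on the true location of the cheque.
If it is in any of envelopes 1, 2, 3, 4, and 5 (prior 1/6 each): envelope 6 is the highest-numbered option available, probability 1; weight (1/6)·1 = 1/6 each.
If it is in envelope 6 (prior 1/6): the presenter opened envelope 6, so this case is ruled out; weight (1/6)·0 = 0.
The weights sum to 5/6.
So P(the cheque in envelope 4 | the presenter opened envelope 6) = (1/6) / (5/6) = 1/5.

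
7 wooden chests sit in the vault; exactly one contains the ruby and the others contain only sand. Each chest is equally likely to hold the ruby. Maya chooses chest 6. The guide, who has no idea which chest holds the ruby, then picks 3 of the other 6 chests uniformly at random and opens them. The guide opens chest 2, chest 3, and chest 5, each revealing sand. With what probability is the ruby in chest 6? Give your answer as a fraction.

Condition on the true location of the ruby.
If it is in any of chests 1, 4, 6, and 7 (prior 1/7 each): the guide picks exactly this set with probability 1/20 regardless, and none is the prize; weight (1/7)·(1/20) = 1/140 each.
If it is in any of chests 2, 3, and 5 (prior 1/7 each): that chest was opened and seen not to hold the prize — ruled out; weight (1/7)·0 = 0 each.
The weights sum to 1/35.
So P(the ruby in chest 6 | the guide opened chest 2, chest 3, and chest 5) = (1/140) / (1/35) = 1/4.

1/4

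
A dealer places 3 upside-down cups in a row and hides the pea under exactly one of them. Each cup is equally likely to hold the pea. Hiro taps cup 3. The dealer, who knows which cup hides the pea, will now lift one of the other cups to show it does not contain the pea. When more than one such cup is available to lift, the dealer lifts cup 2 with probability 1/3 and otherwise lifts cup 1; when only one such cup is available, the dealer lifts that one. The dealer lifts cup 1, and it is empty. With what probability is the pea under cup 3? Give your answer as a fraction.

Condition on the true location of the pea.
If it is under cup 1 (prior 1/3): the dealer opened cup 1, so this case is ruled out; weight (1/3)·0 = 0.
If it is under cup 2 (prior 1/3): only cup 1 is available, probability 1; weight (1/3)·1 = 1/3.
If it is under cup 3 (prior 1/3): cup 2 is available but not opened, probability 2/3; weight (1/3)·(2/3) = 2/9.
The weights sum to 5/9.
So P(the pea under cup 3 | the dealer opened cup 1) = (2/9) / (5/9) = 2/5.

2/5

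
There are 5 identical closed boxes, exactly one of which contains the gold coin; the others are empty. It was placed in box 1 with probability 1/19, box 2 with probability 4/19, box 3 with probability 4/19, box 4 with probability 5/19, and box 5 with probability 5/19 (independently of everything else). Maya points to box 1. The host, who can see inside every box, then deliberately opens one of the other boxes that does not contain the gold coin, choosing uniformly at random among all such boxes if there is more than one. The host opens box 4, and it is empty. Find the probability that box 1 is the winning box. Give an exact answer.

Consider each possible location of the gold coin in turn.
If it is in box 1 (prior 1/19): the host has 4 equally likely choices, so probability 1/4; weight (1/19)·(1/4) = 1/76.
If it is in either of boxes 2 and 3 (prior 4/19 each): the host has 3 equally likely choices, so probability 1/3; weight (4/19)·(1/3) = 4/57 each.
If it is in box 4 (prior 5/19): the host opened box 4, so this case is ruled out; weight (5/19)·0 = 0.
If it is in box 5 (prior 5/19): the host has 3 equally likely choices, so probability 1/3; weight (5/19)·(1/3) = 5/57.
The weights sum to 55/228.
So P(the gold coin in box 1 | the host opened box 4) = (1/76) / (55/228) = 3/55.

3/55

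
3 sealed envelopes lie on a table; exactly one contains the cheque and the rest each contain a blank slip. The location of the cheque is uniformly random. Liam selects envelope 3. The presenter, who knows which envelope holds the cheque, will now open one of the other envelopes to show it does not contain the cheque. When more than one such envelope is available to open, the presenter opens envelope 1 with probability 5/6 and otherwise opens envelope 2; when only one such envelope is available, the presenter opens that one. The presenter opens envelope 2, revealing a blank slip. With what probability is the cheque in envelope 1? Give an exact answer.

6/7

Consider each possible location of the cheque in turn.
If it is in envelope 1 (prior 1/3): only envelope 2 is available, probability 1; weight (1/3)·1 = 1/3.
If it is in envelope 2 (prior 1/3): the presenter opened envelope 2, so this case is ruled out; weight (1/3)·0 = 0.
If it is in envelope 3 (prior 1/3): envelope 1 is available but not opened, probability 1/6; weight (1/3)·(1/6) = 1/18.
The weights sum to 7/18.
So P(the cheque in envelope 1 | the presenter opened envelope 2) = (1/3) / (7/18) = 6/7.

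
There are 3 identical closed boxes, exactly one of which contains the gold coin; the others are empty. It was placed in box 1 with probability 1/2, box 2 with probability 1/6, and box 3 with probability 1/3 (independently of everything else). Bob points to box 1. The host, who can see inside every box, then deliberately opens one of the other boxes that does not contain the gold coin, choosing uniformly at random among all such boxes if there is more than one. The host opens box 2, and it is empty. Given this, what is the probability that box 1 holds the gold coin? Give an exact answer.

Apply Bayes' rule, conditioning on where the gold coin actually is.
If it is in box 1 (prior 1/2): the host has 2 equally likely choices, so probability 1/2; weight (1/2)·(1/2) = 1/4.
If it is in box 2 (prior 1/6): the host opened box 2, so this case is ruled out; weight (1/6)·0 = 0.
If it is in box 3 (prior 1/3): the host has no choice, probability 1; weight (1/3)·1 = 1/3.
The weights sum to 7/12.
So P(the gold coin in box 1 | the host opened box 2) = (1/4) / (7/12) = 3/7.

3/7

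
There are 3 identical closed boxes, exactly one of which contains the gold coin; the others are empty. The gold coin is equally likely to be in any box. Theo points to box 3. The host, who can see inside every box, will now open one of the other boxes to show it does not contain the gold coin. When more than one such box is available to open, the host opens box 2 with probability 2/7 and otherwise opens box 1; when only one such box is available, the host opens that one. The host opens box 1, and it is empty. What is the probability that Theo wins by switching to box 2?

7/12

Consider each possible location of the gold coin in turn.
If it is in box 1 (prior 1/3): the host opened box 1, so this case is ruled out; weight (1/3)·0 = 0.
If it is in box 2 (prior 1/3): only box 1 is available, probability 1; weight (1/3)·1 = 1/3.
If it is in box 3 (prior 1/3): box 2 is available but not opened, probability 5/7; weight (1/3)·(5/7) = 5/21.
The weights sum to 4/7.
So P(the gold coin in box 2 | the host opened box 1) = (1/3) / (4/7) = 7/12.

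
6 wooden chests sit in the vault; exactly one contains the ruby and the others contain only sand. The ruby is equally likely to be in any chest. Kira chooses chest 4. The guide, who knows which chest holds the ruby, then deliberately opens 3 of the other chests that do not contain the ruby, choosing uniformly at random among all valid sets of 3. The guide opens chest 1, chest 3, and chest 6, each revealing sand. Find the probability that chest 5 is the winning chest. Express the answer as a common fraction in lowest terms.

5/12

Apply Bayes' rule, conditioning on where the ruby actually is.
If it is in any of chests 1, 3, and 6 (prior 1/6 each): that chest was opened and seen not to hold the prize — ruled out; weight (1/6)·0 = 0 each.
If it is in either of chests 2 and 5 (prior 1/6 each): the guide has 4 equally likely choices, so probability 1/4; weight (1/6)·(1/4) = 1/24 each.
If it is in chest 4 (prior 1/6): the guide has 10 equally likely choices, so probability 1/10; weight (1/6)·(1/10) = 1/60.
The weights sum to 1/10.
So P(the ruby in chest 5 | the guide opened chest 1, chest 3, and chest 6) = (1/24) / (1/10) = 5/12.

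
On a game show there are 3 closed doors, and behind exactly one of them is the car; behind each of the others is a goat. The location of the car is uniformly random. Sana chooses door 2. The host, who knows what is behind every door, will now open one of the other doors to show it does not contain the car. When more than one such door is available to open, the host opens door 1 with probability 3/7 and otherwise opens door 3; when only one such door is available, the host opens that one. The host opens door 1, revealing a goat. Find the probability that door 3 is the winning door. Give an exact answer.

Apply Bayes' rule, conditioning on where the car actually is.
If it is behind door 1 (prior 1/3): the host opened door 1, so this case is ruled out; weight (1/3)·0 = 0.
If it is behind door 2 (prior 1/3): door 1 is available, opened with probability 3/7; weight (1/3)·(3/7) = 1/7.
If it is behind door 3 (prior 1/3): only door 1 is available, probability 1; weight (1/3)·1 = 1/3.
The weights sum to 10/21.
So P(the car behind door 3 | the host opened door 1) = (1/3) / (10/21) = 7/10.

7/10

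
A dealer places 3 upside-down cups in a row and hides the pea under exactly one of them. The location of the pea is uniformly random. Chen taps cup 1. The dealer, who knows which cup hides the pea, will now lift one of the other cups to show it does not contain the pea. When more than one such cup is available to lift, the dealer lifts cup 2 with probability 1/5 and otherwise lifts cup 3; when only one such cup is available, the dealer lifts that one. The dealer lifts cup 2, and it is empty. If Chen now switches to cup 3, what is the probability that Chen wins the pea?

Apply Bayes' rule, conditioning on where the pea actually is.
If it is under cup 1 (prior 1/3): cup 2 is available, opened with probability 1/5; weight (1/3)·(1/5) = 1/15.
If it is under cup 2 (prior 1/3): the dealer opened cup 2, so this case is ruled out; weight (1/3)·0 = 0.
If it is under cup 3 (prior 1/3): only cup 2 is available, probability 1; weight (1/3)·1 = 1/3.
The weights sum to 2/5.
So P(the pea under cup 3 | the dealer opened cup 2) = (1/3) / (2/5) = 5/6.

5/6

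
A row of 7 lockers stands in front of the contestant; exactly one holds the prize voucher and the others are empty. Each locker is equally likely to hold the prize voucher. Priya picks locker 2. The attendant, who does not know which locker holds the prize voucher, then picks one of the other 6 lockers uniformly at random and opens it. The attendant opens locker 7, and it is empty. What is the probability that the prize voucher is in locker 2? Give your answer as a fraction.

Because the attendant chose which locker to open without knowing where the prize voucher is, the choice is independent of the prize location. Learning that locker 7 does not hold the prize voucher simply rules out that one location and leaves the remaining 6 lockers still equally likely by symmetry.
So P(the prize voucher in locker 2) = 1/6.

1/6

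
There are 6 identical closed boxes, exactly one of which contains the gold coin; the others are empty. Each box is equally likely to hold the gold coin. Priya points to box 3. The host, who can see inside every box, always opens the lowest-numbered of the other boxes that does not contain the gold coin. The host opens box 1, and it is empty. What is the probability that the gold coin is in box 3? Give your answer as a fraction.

Condition on the true location of the gold coin.
If it is in box 1 (prior 1/6): the host opened box 1, so this case is ruled out; weight (1/6)·0 = 0.
If it is in any of boxes 2, 3, 4, 5, and 6 (prior 1/6 each): box 1 is the lowest-numbered option available, probability 1; weight (1/6)·1 = 1/6 each.
The weights sum to 5/6.
So P(the gold coin in box 3 | the host opened box 1) = (1/6) / (5/6) = 1/5.

1/5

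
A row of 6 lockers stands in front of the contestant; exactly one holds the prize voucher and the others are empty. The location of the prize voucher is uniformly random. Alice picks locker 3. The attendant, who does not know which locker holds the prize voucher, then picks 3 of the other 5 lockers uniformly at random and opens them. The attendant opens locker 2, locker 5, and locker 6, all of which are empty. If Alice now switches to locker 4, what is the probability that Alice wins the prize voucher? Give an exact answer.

1/3

Consider each possible location of the prize voucher in turn.
If it is in any of lockers 1, 3, and 4 (prior 1/6 each): the attendant picks exactly this set with probability 1/10 regardless, and none is the prize; weight (1/6)·(1/10) = 1/60 each.
If it is in any of lockers 2, 5, and 6 (prior 1/6 each): that locker was opened and seen not to hold the prize — ruled out; weight (1/6)·0 = 0 each.
The weights sum to 1/20.
So P(the prize voucher in locker 4 | the attendant opened locker 2, locker 5, and locker 6) = (1/60) / (1/20) = 1/3.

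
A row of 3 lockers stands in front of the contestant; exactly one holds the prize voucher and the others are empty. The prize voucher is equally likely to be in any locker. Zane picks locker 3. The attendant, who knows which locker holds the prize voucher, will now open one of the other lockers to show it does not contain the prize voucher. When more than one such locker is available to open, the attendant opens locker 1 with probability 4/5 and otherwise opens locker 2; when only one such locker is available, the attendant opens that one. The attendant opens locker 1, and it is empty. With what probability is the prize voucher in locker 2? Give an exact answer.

Apply Bayes' rule, conditioning on where the prize voucher actually is.
If it is in locker 1 (prior 1/3): the attendant opened locker 1, so this case is ruled out; weight (1/3)·0 = 0.
If it is in locker 2 (prior 1/3): only locker 1 is available, probability 1; weight (1/3)·1 = 1/3.
If it is in locker 3 (prior 1/3): locker 1 is available, opened with probability 4/5; weight (1/3)·(4/5) = 4/15.
The weights sum to 3/5.
So P(the prize voucher in locker 2 | the attendant opened locker 1) = (1/3) / (3/5) = 5/9.

5/9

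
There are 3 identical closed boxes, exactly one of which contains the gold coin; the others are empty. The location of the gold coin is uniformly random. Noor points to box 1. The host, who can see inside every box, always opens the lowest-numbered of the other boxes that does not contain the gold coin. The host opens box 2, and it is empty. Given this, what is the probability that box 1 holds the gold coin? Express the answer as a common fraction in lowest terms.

Consider each possible location of the gold coin in turn.
If it is in either of boxes 1 and 3 (prior 1/3 each): box 2 is the lowest-numbered option available, probability 1; weight (1/3)·1 = 1/3 each.
If it is in box 2 (prior 1/3): the host opened box 2, so this case is ruled out; weight (1/3)·0 = 0.
The weights sum to 2/3.
So P(the gold coin in box 1 | the host opened box 2) = (1/3) / (2/3) = 1/2.

1/2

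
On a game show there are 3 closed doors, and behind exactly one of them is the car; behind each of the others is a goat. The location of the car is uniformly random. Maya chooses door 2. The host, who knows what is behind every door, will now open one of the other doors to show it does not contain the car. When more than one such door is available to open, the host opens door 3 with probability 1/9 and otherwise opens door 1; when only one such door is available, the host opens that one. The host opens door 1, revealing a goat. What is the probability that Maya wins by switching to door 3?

Consider each possible location of the car in turn.
If it is behind door 1 (prior 1/3): the host opened door 1, so this case is ruled out; weight (1/3)·0 = 0.
If it is behind door 2 (prior 1/3): door 3 is available but not opened, probability 8/9; weight (1/3)·(8/9) = 8/27.
If it is behind door 3 (prior 1/3): only door 1 is available, probability 1; weight (1/3)·1 = 1/3.
The weights sum to 17/27.
So P(the car behind door 3 | the host opened door 1) = (1/3) / (17/27) = 9/17.

9/17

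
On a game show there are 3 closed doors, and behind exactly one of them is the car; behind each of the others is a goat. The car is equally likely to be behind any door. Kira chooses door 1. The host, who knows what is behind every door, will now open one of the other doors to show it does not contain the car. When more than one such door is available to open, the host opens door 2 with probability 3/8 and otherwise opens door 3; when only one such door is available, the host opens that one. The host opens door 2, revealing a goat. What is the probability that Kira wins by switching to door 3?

8/11

Condition on the true location of the car.
If it is behind door 1 (prior 1/3): door 2 is available, opened with probability 3/8; weight (1/3)·(3/8) = 1/8.
If it is behind door 2 (prior 1/3): the host opened door 2, so this case is ruled out; weight (1/3)·0 = 0.
If it is behind door 3 (prior 1/3): only door 2 is available, probability 1; weight (1/3)·1 = 1/3.
The weights sum to 11/24.
So P(the car behind door 3 | the host opened door 2) = (1/3) / (11/24) = 8/11.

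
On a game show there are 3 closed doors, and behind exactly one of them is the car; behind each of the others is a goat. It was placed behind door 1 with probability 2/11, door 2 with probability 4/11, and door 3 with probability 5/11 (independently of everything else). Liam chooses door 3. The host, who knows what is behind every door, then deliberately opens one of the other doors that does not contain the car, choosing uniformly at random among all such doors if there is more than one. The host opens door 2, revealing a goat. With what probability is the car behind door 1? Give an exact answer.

4/9

Condition on the true location of the car.
If it is behind door 1 (prior 2/11): the host has no choice, probability 1; weight (2/11)·1 = 2/11.
If it is behind door 2 (prior 4/11): the host opened door 2, so this case is ruled out; weight (4/11)·0 = 0.
If it is behind door 3 (prior 5/11): the host has 2 equally likely choices, so probability 1/2; weight (5/11)·(1/2) = 5/22.
The weights sum to 9/22.
So P(the car behind door 1 | the host opened door 2) = (2/11) / (9/22) = 4/9.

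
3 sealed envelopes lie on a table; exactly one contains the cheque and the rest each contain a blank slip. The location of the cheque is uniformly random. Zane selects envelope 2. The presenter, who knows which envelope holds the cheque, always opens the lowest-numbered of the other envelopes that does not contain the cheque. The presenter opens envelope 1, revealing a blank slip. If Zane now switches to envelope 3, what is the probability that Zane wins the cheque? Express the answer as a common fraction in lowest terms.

Condition on the true location of the cheque.
If it is in envelope 1 (prior 1/3): the presenter opened envelope 1, so this case is ruled out; weight (1/3)·0 = 0.
If it is in either of envelopes 2 and 3 (prior 1/3 each): envelope 1 is the lowest-numbered option available, probability 1; weight (1/3)·1 = 1/3 each.
The weights sum to 2/3.
So P(the cheque in envelope 3 | the presenter opened envelope 1) = (1/3) / (2/3) = 1/2.

1/2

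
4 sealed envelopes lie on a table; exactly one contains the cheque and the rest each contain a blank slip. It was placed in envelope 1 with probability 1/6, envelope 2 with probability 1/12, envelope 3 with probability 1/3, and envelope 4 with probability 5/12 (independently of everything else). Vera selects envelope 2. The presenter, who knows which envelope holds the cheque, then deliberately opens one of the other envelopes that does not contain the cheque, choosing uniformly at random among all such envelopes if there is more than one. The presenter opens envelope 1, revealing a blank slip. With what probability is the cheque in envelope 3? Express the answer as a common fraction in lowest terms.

Consider each possible location of the cheque in turn.
If it is in envelope 1 (prior 1/6): the presenter opened envelope 1, so this case is ruled out; weight (1/6)·0 = 0.
If it is in envelope 2 (prior 1/12): the presenter has 3 equally likely choices, so probability 1/3; weight (1/12)·(1/3) = 1/36.
If it is in envelope 3 (prior 1/3): the presenter has 2 equally likely choices, so probability 1/2; weight (1/3)·(1/2) = 1/6.
If it is in envelope 4 (prior 5/12): the presenter has 2 equally likely choices, so probability 1/2; weight (5/12)·(1/2) = 5/24.
The weights sum to 29/72.
So P(the cheque in envelope 3 | the presenter opened envelope 1) = (1/6) / (29/72) = 12/29.

12/29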